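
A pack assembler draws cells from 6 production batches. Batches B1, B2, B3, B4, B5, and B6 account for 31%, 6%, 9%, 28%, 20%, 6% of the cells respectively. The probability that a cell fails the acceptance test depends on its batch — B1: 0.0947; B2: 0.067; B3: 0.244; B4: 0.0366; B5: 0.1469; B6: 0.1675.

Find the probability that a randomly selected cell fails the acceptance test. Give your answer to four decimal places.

P(F) = P(F|B1)·P(B1) + P(F|B2)·P(B2) + P(F|B3)·P(B3) + P(F|B4)·P(B4) + P(F|B5)·P(B5) + P(F|B6)·P(B6)
      = 0.0947·0.31 + 0.067·0.06 + 0.244·0.09 + 0.0366·0.28 + 0.1469·0.2 + 0.1675·0.06
      = 0.029357 + 0.00402 + 0.02196 + 0.010248 + 0.02938 + 0.01005 = 0.105015

0.1050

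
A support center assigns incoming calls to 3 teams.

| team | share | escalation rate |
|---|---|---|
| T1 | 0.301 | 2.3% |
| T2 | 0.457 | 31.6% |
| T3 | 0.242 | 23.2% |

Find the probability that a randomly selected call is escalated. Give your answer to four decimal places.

0.2075

Summing over the partition,
P(E) = P(E|T1)·P(T1) + P(E|T2)·P(T2) + P(E|T3)·P(T3)
      = 0.023·0.301 + 0.316·0.457 + 0.232·0.242
      = 0.006923 + 0.144412 + 0.056144 = 0.207479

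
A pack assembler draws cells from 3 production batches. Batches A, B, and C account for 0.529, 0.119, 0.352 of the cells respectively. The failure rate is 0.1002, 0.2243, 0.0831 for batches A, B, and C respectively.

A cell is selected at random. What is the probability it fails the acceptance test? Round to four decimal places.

By the law of total probability,
P(F) = P(F|A)·P(A) + P(F|B)·P(B) + P(F|C)·P(C)
      = 0.1002·0.529 + 0.2243·0.119 + 0.0831·0.352
      = 0.0530058 + 0.0266917 + 0.0292512 = 0.1089487

0.1089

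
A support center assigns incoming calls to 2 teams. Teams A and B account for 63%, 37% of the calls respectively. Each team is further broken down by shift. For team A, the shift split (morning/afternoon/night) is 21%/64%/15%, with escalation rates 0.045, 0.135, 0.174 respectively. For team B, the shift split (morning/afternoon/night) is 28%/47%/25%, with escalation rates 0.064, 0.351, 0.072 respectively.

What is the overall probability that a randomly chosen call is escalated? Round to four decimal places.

P(E) ≈ 0.1512

P(E|A) = 0.21·0.045 + 0.64·0.135 + 0.15·0.174 = 0.00945 + 0.0864 + 0.0261 = 0.12195
P(E|B) = 0.28·0.064 + 0.47·0.351 + 0.25·0.072 = 0.01792 + 0.16497 + 0.018 = 0.20089
Then overall,
P(E) = 0.63·0.12195 + 0.37·0.20089
      = 0.0768285 + 0.0743293 = 0.1511578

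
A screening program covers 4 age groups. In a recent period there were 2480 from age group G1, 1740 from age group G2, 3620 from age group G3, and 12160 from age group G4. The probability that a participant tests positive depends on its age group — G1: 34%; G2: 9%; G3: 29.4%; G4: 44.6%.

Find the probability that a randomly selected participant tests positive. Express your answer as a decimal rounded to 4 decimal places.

Total: 2480 + 1740 + 3620 + 12160 = 20000.
P(G1) = 2480/20000 = 0.124. P(G2) = 1740/20000 = 0.087. P(G3) = 3620/20000 = 0.181. P(G4) = 12160/20000 = 0.608.
Using total probability over the partition,
P(T) = P(T|G1)·P(G1) + P(T|G2)·P(G2) + P(T|G3)·P(G3) + P(T|G4)·P(G4)
      = 0.34·0.124 + 0.09·0.087 + 0.294·0.181 + 0.446·0.608
      = 0.04216 + 0.00783 + 0.053214 + 0.271168 = 0.374372

P(T) ≈ 0.3744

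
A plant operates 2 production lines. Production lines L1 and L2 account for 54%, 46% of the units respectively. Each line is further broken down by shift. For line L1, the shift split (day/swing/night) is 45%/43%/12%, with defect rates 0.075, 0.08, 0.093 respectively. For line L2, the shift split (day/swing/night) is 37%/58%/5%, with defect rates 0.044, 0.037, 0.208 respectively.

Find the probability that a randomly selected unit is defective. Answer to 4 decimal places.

P(D|L1) = 0.45·0.075 + 0.43·0.08 + 0.12·0.093 = 0.03375 + 0.0344 + 0.01116 = 0.07931
P(D|L2) = 0.37·0.044 + 0.58·0.037 + 0.05·0.208 = 0.01628 + 0.02146 + 0.0104 = 0.04814
Then overall,
P(D) = 0.54·0.07931 + 0.46·0.04814
      = 0.0428274 + 0.0221444 = 0.0649718

P(D) ≈ 0.0650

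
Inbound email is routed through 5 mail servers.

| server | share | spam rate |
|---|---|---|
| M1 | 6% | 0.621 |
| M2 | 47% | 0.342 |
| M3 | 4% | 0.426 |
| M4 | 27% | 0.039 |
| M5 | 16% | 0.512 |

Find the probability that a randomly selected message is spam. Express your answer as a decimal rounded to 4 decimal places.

0.3075

P(S) = P(S|M1)·P(M1) + P(S|M2)·P(M2) + P(S|M3)·P(M3) + P(S|M4)·P(M4) + P(S|M5)·P(M5)
      = 0.621·0.06 + 0.342·0.47 + 0.426·0.04 + 0.039·0.27 + 0.512·0.16
      = 0.03726 + 0.16074 + 0.01704 + 0.01053 + 0.08192 = 0.30749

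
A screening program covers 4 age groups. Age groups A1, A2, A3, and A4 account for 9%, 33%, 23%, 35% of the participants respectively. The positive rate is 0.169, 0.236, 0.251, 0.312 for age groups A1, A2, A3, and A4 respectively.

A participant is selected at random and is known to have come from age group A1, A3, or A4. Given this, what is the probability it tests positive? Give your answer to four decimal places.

Let S = {A1, A3, A4}.
P(S) = 0.09 + 0.23 + 0.35 = 0.67.
P(T ∩ S) = 0.169·0.09 + 0.251·0.23 + 0.312·0.35 = 0.01521 + 0.05773 + 0.1092 = 0.18214.
P(T | S) = 0.18214 / 0.67 = 0.271851…

0.2719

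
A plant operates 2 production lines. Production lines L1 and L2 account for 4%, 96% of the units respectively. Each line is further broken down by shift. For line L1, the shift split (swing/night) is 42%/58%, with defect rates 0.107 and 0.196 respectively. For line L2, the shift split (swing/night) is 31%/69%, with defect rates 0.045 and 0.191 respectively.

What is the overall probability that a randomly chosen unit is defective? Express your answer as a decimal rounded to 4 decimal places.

P(D) ≈ 0.1463

P(D|L1) = 0.42·0.107 + 0.58·0.196 = 0.04494 + 0.11368 = 0.15862
P(D|L2) = 0.31·0.045 + 0.69·0.191 = 0.01395 + 0.13179 = 0.14574
Then overall,
P(D) = 0.04·0.15862 + 0.96·0.14574
      = 0.0063448 + 0.1399104 = 0.1462552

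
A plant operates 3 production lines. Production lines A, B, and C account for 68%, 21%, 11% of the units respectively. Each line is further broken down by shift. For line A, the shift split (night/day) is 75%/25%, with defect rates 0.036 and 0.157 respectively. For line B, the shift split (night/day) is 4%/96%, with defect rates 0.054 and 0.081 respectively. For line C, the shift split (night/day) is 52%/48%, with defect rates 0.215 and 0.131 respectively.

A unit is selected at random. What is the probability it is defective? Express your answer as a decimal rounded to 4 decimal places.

P(D|A) = 0.75·0.036 + 0.25·0.157 = 0.027 + 0.03925 = 0.06625
P(D|B) = 0.04·0.054 + 0.96·0.081 = 0.00216 + 0.07776 = 0.07992
P(D|C) = 0.52·0.215 + 0.48·0.131 = 0.1118 + 0.06288 = 0.17468
By total probability over the outer partition,
P(D) = 0.68·0.06625 + 0.21·0.07992 + 0.11·0.17468
      = 0.04505 + 0.0167832 + 0.0192148 = 0.081048

0.0810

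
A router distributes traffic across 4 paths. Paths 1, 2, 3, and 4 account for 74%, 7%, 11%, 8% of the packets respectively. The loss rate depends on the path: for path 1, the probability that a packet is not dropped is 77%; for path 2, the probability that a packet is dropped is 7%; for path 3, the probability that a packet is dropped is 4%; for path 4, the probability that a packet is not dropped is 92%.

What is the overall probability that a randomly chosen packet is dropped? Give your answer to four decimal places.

P(L) ≈ 0.1859

P(L|1) = 1 − 0.77 = 0.23.
P(L|4) = 1 − 0.92 = 0.08.
Summing over the partition,
P(L) = P(L|1)·P(1) + P(L|2)·P(2) + P(L|3)·P(3) + P(L|4)·P(4)
      = 0.23·0.74 + 0.07·0.07 + 0.04·0.11 + 0.08·0.08
      = 0.1702 + 0.0049 + 0.0044 + 0.0064 = 0.1859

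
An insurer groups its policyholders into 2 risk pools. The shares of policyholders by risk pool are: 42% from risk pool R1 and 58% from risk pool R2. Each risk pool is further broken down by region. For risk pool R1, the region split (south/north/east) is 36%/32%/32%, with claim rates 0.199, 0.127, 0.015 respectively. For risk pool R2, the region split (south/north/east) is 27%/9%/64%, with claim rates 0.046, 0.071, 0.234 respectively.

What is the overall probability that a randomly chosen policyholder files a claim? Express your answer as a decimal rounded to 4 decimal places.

P(C) ≈ 0.1469

P(C|R1) = 0.36·0.199 + 0.32·0.127 + 0.32·0.015 = 0.07164 + 0.04064 + 0.0048 = 0.11708
P(C|R2) = 0.27·0.046 + 0.09·0.071 + 0.64·0.234 = 0.01242 + 0.00639 + 0.14976 = 0.16857
Then overall,
P(C) = 0.42·0.11708 + 0.58·0.16857
      = 0.0491736 + 0.0977706 = 0.1469442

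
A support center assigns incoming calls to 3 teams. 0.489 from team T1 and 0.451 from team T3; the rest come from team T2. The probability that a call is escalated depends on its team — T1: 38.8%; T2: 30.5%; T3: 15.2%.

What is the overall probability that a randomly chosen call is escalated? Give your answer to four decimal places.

P(E) ≈ 0.2766

P(T2) = 1 − (0.489 + 0.451) = 0.06.
P(E) = P(E|T1)·P(T1) + P(E|T2)·P(T2) + P(E|T3)·P(T3)
      = 0.388·0.489 + 0.305·0.06 + 0.152·0.451
      = 0.189732 + 0.0183 + 0.068552 = 0.276584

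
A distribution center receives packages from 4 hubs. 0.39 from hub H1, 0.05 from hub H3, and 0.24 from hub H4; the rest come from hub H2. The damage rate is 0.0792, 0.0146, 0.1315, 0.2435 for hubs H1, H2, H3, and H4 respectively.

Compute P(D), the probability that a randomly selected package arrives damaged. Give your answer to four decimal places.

P(H2) = 1 − (0.39 + 0.05 + 0.24) = 0.32.
P(D) = P(D|H1)·P(H1) + P(D|H2)·P(H2) + P(D|H3)·P(H3) + P(D|H4)·P(H4)
      = 0.0792·0.39 + 0.0146·0.32 + 0.1315·0.05 + 0.2435·0.24
      = 0.030888 + 0.004672 + 0.006575 + 0.05844 = 0.100575

P(D) ≈ 0.1006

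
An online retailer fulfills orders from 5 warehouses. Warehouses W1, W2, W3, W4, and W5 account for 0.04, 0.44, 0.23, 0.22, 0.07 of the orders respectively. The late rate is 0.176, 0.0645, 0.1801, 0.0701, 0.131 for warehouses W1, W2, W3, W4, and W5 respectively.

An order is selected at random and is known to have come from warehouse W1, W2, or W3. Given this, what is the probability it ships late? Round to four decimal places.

0.1082

Let S = {W1, W2, W3}.
P(S) = 0.04 + 0.44 + 0.23 = 0.71.
P(L ∩ S) = 0.176·0.04 + 0.0645·0.44 + 0.1801·0.23 = 0.00704 + 0.02838 + 0.041423 = 0.076843.
P(L | S) = 0.076843 / 0.71 = 0.108230…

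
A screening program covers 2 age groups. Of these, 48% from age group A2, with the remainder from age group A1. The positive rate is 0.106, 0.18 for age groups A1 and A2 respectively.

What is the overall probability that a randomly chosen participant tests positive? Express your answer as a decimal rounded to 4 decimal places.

P(A1) = 1 − (0.48) = 0.52.
Summing over the partition,
P(T) = P(T|A1)·P(A1) + P(T|A2)·P(A2)
      = 0.106·0.52 + 0.18·0.48
      = 0.05512 + 0.0864 = 0.14152

0.1415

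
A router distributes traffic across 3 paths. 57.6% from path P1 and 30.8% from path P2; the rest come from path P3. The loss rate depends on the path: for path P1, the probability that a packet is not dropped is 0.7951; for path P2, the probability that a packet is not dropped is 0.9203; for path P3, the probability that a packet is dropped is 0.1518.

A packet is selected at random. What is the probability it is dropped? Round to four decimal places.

P(P3) = 1 − (0.576 + 0.308) = 0.116.
P(L|P1) = 1 − 0.7951 = 0.2049.
P(L|P2) = 1 − 0.9203 = 0.0797.
P(L) = P(L|P1)·P(P1) + P(L|P2)·P(P2) + P(L|P3)·P(P3)
      = 0.2049·0.576 + 0.0797·0.308 + 0.1518·0.116
      = 0.1180224 + 0.0245476 + 0.0176088 = 0.1601788

P(L) ≈ 0.1602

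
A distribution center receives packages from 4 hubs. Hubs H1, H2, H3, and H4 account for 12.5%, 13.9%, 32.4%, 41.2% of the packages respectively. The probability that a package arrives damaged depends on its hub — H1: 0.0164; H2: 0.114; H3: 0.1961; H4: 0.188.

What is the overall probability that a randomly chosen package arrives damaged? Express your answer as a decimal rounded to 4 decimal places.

0.1589

By the law of total probability,
P(D) = P(D|H1)·P(H1) + P(D|H2)·P(H2) + P(D|H3)·P(H3) + P(D|H4)·P(H4)
      = 0.0164·0.125 + 0.114·0.139 + 0.1961·0.324 + 0.188·0.412
      = 0.00205 + 0.015846 + 0.0635364 + 0.077456 = 0.1588884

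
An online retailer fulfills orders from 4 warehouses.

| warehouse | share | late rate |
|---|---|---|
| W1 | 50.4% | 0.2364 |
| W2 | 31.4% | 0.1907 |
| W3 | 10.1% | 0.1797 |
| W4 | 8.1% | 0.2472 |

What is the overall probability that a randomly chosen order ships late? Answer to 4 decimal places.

P(L) = P(L|W1)·P(W1) + P(L|W2)·P(W2) + P(L|W3)·P(W3) + P(L|W4)·P(W4)
      = 0.2364·0.504 + 0.1907·0.314 + 0.1797·0.101 + 0.2472·0.081
      = 0.1191456 + 0.0598798 + 0.0181497 + 0.0200232 = 0.2171983

P(L) ≈ 0.2172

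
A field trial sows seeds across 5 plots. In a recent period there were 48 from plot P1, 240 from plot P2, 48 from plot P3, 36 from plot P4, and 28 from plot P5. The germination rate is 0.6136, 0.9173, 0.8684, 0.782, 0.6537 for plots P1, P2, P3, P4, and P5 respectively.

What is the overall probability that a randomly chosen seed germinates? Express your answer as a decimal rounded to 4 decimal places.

P(G) ≈ 0.8444

Total: 48 + 240 + 48 + 36 + 28 = 400.
P(P1) = 48/400 = 0.12. P(P2) = 240/400 = 0.6. P(P3) = 48/400 = 0.12. P(P4) = 36/400 = 0.09. P(P5) = 28/400 = 0.07.
P(G) = P(G|P1)·P(P1) + P(G|P2)·P(P2) + P(G|P3)·P(P3) + P(G|P4)·P(P4) + P(G|P5)·P(P5)
      = 0.6136·0.12 + 0.9173·0.6 + 0.8684·0.12 + 0.782·0.09 + 0.6537·0.07
      = 0.073632 + 0.55038 + 0.104208 + 0.07038 + 0.045759 = 0.844359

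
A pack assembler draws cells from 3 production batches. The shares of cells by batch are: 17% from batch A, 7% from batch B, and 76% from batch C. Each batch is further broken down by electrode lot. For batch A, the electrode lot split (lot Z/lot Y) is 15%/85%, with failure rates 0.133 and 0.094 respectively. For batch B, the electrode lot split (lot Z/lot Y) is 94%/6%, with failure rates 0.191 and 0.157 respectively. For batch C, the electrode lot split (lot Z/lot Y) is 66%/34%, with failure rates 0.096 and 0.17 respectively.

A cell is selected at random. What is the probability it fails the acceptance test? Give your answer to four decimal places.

P(F|A) = 0.15·0.133 + 0.85·0.094 = 0.01995 + 0.0799 = 0.09985
P(F|B) = 0.94·0.191 + 0.06·0.157 = 0.17954 + 0.00942 = 0.18896
P(F|C) = 0.66·0.096 + 0.34·0.17 = 0.06336 + 0.0578 = 0.12116
Then overall,
P(F) = 0.17·0.09985 + 0.07·0.18896 + 0.76·0.12116
      = 0.0169745 + 0.0132272 + 0.0920816 = 0.1222833

0.1223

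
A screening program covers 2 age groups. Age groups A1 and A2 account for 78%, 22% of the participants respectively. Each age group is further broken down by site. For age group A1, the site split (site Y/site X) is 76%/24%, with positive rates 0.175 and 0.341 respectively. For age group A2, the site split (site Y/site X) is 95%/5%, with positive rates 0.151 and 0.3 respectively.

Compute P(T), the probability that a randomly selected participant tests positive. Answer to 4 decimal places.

P(T) ≈ 0.2024

P(T|A1) = 0.76·0.175 + 0.24·0.341 = 0.133 + 0.08184 = 0.21484
P(T|A2) = 0.95·0.151 + 0.05·0.3 = 0.14345 + 0.015 = 0.15845
By total probability over the outer partition,
P(T) = 0.78·0.21484 + 0.22·0.15845
      = 0.1675752 + 0.034859 = 0.2024342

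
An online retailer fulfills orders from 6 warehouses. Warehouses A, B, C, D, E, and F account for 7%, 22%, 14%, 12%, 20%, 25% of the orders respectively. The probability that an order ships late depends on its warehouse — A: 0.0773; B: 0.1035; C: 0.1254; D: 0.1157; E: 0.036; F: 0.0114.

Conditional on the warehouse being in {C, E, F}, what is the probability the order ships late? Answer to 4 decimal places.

0.0468

Let S = {C, E, F}.
P(S) = 0.14 + 0.2 + 0.25 = 0.59.
P(L ∩ S) = 0.1254·0.14 + 0.036·0.2 + 0.0114·0.25 = 0.017556 + 0.0072 + 0.00285 = 0.027606.
P(L | S) = 0.027606 / 0.59 = 0.046790…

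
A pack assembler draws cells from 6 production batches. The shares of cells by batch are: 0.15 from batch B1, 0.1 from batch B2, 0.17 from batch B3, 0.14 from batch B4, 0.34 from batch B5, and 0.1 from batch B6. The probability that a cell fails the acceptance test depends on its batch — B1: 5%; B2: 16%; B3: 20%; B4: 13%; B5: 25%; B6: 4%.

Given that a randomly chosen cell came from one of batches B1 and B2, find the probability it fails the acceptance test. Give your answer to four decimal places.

P(F|S) ≈ 0.0940

Let S = {B1, B2}.
P(S) = 0.15 + 0.1 = 0.25.
P(F ∩ S) = 0.05·0.15 + 0.16·0.1 = 0.0075 + 0.016 = 0.0235.
P(F | S) = 0.0235 / 0.25 = 0.094000…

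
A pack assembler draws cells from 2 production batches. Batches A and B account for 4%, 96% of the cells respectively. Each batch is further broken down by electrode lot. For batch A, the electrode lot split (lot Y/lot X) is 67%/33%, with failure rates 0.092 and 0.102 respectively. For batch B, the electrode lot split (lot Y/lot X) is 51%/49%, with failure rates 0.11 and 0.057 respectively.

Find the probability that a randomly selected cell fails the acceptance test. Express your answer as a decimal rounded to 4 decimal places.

0.0845

P(F|A) = 0.67·0.092 + 0.33·0.102 = 0.06164 + 0.03366 = 0.0953
P(F|B) = 0.51·0.11 + 0.49·0.057 = 0.0561 + 0.02793 = 0.08403
Then overall,
P(F) = 0.04·0.0953 + 0.96·0.08403
      = 0.003812 + 0.0806688 = 0.0844808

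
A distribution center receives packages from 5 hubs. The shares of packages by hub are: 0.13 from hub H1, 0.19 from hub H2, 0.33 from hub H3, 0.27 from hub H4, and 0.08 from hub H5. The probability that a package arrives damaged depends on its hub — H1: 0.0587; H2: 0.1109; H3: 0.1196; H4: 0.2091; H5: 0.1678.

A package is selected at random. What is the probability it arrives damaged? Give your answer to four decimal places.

P(D) ≈ 0.1381

P(D) = P(D|H1)·P(H1) + P(D|H2)·P(H2) + P(D|H3)·P(H3) + P(D|H4)·P(H4) + P(D|H5)·P(H5)
      = 0.0587·0.13 + 0.1109·0.19 + 0.1196·0.33 + 0.2091·0.27 + 0.1678·0.08
      = 0.007631 + 0.021071 + 0.039468 + 0.056457 + 0.013424 = 0.138051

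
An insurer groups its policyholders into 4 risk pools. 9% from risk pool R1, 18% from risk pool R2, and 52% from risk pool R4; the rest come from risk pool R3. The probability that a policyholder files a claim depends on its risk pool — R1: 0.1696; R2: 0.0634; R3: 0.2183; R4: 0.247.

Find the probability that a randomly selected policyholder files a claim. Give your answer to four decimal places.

0.2010

P(R3) = 1 − (0.09 + 0.18 + 0.52) = 0.21.
P(C) = P(C|R1)·P(R1) + P(C|R2)·P(R2) + P(C|R3)·P(R3) + P(C|R4)·P(R4)
      = 0.1696·0.09 + 0.0634·0.18 + 0.2183·0.21 + 0.247·0.52
      = 0.015264 + 0.011412 + 0.045843 + 0.12844 = 0.200959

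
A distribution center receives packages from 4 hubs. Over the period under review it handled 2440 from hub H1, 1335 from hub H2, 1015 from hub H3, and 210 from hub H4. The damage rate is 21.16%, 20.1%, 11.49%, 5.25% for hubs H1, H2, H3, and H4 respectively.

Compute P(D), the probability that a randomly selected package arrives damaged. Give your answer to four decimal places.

0.1825

Total: 2440 + 1335 + 1015 + 210 = 5000.
P(H1) = 2440/5000 = 0.488. P(H2) = 1335/5000 = 0.267. P(H3) = 1015/5000 = 0.203. P(H4) = 210/5000 = 0.042.
P(D) = P(D|H1)·P(H1) + P(D|H2)·P(H2) + P(D|H3)·P(H3) + P(D|H4)·P(H4)
      = 0.2116·0.488 + 0.201·0.267 + 0.1149·0.203 + 0.0525·0.042
      = 0.1032608 + 0.053667 + 0.0233247 + 0.002205 = 0.1824575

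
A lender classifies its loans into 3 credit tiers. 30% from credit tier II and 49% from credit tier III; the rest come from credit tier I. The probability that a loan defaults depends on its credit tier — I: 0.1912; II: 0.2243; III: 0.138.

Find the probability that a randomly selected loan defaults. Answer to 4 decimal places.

P(I) = 1 − (0.3 + 0.49) = 0.21.
P(D) = P(D|I)·P(I) + P(D|II)·P(II) + P(D|III)·P(III)
      = 0.1912·0.21 + 0.2243·0.3 + 0.138·0.49
      = 0.040152 + 0.06729 + 0.06762 = 0.175062

0.1751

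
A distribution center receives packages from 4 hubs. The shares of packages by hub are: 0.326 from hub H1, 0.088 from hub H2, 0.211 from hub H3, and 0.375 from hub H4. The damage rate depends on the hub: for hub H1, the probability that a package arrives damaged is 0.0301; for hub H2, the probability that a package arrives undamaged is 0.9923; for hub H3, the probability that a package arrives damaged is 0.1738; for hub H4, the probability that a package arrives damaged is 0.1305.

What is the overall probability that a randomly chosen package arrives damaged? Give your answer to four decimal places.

0.0961

P(D|H2) = 1 − 0.9923 = 0.0077.
P(D) = P(D|H1)·P(H1) + P(D|H2)·P(H2) + P(D|H3)·P(H3) + P(D|H4)·P(H4)
      = 0.0301·0.326 + 0.0077·0.088 + 0.1738·0.211 + 0.1305·0.375
      = 0.0098126 + 0.0006776 + 0.0366718 + 0.0489375 = 0.0960995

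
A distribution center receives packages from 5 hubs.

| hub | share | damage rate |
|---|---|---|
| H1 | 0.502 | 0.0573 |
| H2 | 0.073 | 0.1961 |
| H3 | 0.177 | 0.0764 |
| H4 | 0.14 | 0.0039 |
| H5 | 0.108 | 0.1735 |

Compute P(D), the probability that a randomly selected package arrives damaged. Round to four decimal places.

P(D) = P(D|H1)·P(H1) + P(D|H2)·P(H2) + P(D|H3)·P(H3) + P(D|H4)·P(H4) + P(D|H5)·P(H5)
      = 0.0573·0.502 + 0.1961·0.073 + 0.0764·0.177 + 0.0039·0.14 + 0.1735·0.108
      = 0.0287646 + 0.0143153 + 0.0135228 + 0.000546 + 0.018738 = 0.0758867

0.0759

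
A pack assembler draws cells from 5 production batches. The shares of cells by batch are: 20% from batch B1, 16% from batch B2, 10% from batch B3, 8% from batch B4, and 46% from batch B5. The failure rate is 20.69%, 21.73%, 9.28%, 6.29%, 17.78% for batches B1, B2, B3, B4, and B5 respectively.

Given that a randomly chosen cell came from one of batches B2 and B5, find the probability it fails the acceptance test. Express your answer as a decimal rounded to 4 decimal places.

Let S = {B2, B5}.
P(S) = 0.16 + 0.46 = 0.62.
P(F ∩ S) = 0.2173·0.16 + 0.1778·0.46 = 0.034768 + 0.081788 = 0.116556.
P(F | S) = 0.116556 / 0.62 = 0.187994…

P(F|S) ≈ 0.1880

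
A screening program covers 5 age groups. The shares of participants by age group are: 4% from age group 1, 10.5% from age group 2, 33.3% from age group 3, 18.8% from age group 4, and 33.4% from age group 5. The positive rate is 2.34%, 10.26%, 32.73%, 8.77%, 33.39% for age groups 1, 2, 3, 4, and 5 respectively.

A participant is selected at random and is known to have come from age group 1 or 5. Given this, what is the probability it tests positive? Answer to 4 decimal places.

Let S = {1, 5}.
P(S) = 0.04 + 0.334 = 0.374.
P(T ∩ S) = 0.0234·0.04 + 0.3339·0.334 = 0.000936 + 0.1115226 = 0.1124586.
P(T | S) = 0.1124586 / 0.374 = 0.300691…

0.3007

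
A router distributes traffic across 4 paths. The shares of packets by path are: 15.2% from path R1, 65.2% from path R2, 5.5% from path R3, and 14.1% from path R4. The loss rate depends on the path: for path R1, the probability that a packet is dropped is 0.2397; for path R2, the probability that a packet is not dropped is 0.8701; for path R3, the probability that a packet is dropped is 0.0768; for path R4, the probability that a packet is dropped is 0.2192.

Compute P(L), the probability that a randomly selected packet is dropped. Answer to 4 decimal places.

P(L) ≈ 0.1563

P(L|R2) = 1 − 0.8701 = 0.1299.
P(L) = P(L|R1)·P(R1) + P(L|R2)·P(R2) + P(L|R3)·P(R3) + P(L|R4)·P(R4)
      = 0.2397·0.152 + 0.1299·0.652 + 0.0768·0.055 + 0.2192·0.141
      = 0.0364344 + 0.0846948 + 0.004224 + 0.0309072 = 0.1562604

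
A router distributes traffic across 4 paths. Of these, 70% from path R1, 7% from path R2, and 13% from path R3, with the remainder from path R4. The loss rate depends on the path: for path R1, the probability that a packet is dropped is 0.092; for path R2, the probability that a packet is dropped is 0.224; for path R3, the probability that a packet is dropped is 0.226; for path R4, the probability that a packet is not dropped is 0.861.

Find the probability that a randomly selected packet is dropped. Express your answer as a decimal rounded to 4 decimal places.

P(L) ≈ 0.1234

P(R4) = 1 − (0.7 + 0.07 + 0.13) = 0.1.
P(L|R4) = 1 − 0.861 = 0.139.
P(L) = P(L|R1)·P(R1) + P(L|R2)·P(R2) + P(L|R3)·P(R3) + P(L|R4)·P(R4)
      = 0.092·0.7 + 0.224·0.07 + 0.226·0.13 + 0.139·0.1
      = 0.0644 + 0.01568 + 0.02938 + 0.0139 = 0.12336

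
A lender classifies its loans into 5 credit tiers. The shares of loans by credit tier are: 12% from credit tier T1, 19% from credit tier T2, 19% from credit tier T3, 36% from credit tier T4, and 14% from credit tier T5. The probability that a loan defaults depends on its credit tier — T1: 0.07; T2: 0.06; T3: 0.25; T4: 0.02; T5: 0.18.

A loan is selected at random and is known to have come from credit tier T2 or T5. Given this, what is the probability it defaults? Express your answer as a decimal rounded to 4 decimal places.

Let S = {T2, T5}.
P(S) = 0.19 + 0.14 = 0.33.
P(D ∩ S) = 0.06·0.19 + 0.18·0.14 = 0.0114 + 0.0252 = 0.0366.
P(D | S) = 0.0366 / 0.33 = 0.110909…

P(D|S) ≈ 0.1109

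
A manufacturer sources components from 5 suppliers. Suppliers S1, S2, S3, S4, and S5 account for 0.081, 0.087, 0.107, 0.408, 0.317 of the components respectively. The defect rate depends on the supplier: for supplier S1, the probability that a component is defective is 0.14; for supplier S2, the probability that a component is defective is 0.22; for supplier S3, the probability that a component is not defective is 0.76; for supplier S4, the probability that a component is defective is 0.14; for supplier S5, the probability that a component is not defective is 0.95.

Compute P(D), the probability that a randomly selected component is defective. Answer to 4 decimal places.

P(D|S3) = 1 − 0.76 = 0.24.
P(D|S5) = 1 − 0.95 = 0.05.
By the law of total probability,
P(D) = P(D|S1)·P(S1) + P(D|S2)·P(S2) + P(D|S3)·P(S3) + P(D|S4)·P(S4) + P(D|S5)·P(S5)
      = 0.14·0.081 + 0.22·0.087 + 0.24·0.107 + 0.14·0.408 + 0.05·0.317
      = 0.01134 + 0.01914 + 0.02568 + 0.05712 + 0.01585 = 0.12913

0.1291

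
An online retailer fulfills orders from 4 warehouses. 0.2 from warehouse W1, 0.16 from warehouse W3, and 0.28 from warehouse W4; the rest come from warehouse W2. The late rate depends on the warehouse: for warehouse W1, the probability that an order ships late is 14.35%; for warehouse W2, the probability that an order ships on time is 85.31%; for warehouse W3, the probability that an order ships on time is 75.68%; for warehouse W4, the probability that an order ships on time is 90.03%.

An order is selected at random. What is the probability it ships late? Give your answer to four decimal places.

P(L) ≈ 0.1484

P(W2) = 1 − (0.2 + 0.16 + 0.28) = 0.36.
P(L|W2) = 1 − 0.8531 = 0.1469.
P(L|W3) = 1 − 0.7568 = 0.2432.
P(L|W4) = 1 − 0.9003 = 0.0997.
Using total probability over the partition,
P(L) = P(L|W1)·P(W1) + P(L|W2)·P(W2) + P(L|W3)·P(W3) + P(L|W4)·P(W4)
      = 0.1435·0.2 + 0.1469·0.36 + 0.2432·0.16 + 0.0997·0.28
      = 0.0287 + 0.052884 + 0.038912 + 0.027916 = 0.148412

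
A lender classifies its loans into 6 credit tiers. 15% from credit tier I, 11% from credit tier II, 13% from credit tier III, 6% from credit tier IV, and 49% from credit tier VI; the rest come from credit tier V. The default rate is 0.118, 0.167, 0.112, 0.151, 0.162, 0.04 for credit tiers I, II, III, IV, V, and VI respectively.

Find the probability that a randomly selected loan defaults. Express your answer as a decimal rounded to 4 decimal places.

P(V) = 1 − (0.15 + 0.11 + 0.13 + 0.06 + 0.49) = 0.06.
P(D) = P(D|I)·P(I) + P(D|II)·P(II) + P(D|III)·P(III) + P(D|IV)·P(IV) + P(D|V)·P(V) + P(D|VI)·P(VI)
      = 0.118·0.15 + 0.167·0.11 + 0.112·0.13 + 0.151·0.06 + 0.162·0.06 + 0.04·0.49
      = 0.0177 + 0.01837 + 0.01456 + 0.00906 + 0.00972 + 0.0196 = 0.08901

P(D) ≈ 0.0890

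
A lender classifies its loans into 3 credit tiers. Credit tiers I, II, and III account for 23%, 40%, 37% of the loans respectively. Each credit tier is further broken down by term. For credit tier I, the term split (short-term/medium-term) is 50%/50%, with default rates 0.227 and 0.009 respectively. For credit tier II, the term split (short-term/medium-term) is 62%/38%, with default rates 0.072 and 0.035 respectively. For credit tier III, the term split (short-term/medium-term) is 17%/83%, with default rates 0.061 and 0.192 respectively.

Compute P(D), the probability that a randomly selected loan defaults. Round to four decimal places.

P(D|I) = 0.5·0.227 + 0.5·0.009 = 0.1135 + 0.0045 = 0.118
P(D|II) = 0.62·0.072 + 0.38·0.035 = 0.04464 + 0.0133 = 0.05794
P(D|III) = 0.17·0.061 + 0.83·0.192 = 0.01037 + 0.15936 = 0.16973
By total probability over the outer partition,
P(D) = 0.23·0.118 + 0.4·0.05794 + 0.37·0.16973
      = 0.02714 + 0.023176 + 0.0628001 = 0.1131161

0.1131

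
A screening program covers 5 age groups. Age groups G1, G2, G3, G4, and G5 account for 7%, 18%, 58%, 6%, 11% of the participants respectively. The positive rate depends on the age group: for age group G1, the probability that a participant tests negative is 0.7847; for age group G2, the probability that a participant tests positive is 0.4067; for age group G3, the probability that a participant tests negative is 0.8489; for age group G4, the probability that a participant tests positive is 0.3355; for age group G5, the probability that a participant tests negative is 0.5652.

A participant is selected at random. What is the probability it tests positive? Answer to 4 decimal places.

P(T|G1) = 1 − 0.7847 = 0.2153.
P(T|G3) = 1 − 0.8489 = 0.1511.
P(T|G5) = 1 − 0.5652 = 0.4348.
Using total probability over the partition,
P(T) = P(T|G1)·P(G1) + P(T|G2)·P(G2) + P(T|G3)·P(G3) + P(T|G4)·P(G4) + P(T|G5)·P(G5)
      = 0.2153·0.07 + 0.4067·0.18 + 0.1511·0.58 + 0.3355·0.06 + 0.4348·0.11
      = 0.015071 + 0.073206 + 0.087638 + 0.02013 + 0.047828 = 0.243873

P(T) ≈ 0.2439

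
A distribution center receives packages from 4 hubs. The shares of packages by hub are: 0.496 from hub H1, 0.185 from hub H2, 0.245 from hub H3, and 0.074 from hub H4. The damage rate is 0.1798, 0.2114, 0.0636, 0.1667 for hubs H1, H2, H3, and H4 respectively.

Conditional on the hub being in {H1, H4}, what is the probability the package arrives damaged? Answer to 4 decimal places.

0.1781

Let S = {H1, H4}.
P(S) = 0.496 + 0.074 = 0.57.
P(D ∩ S) = 0.1798·0.496 + 0.1667·0.074 = 0.0891808 + 0.0123358 = 0.1015166.
P(D | S) = 0.1015166 / 0.57 = 0.178099…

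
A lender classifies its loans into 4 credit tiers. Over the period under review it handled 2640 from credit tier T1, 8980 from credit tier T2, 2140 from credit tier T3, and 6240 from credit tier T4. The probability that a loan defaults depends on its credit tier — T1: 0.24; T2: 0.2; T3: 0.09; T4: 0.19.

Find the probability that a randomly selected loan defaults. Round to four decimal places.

Total: 2640 + 8980 + 2140 + 6240 = 20000.
P(T1) = 2640/20000 = 0.132. P(T2) = 8980/20000 = 0.449. P(T3) = 2140/20000 = 0.107. P(T4) = 6240/20000 = 0.312.
P(D) = P(D|T1)·P(T1) + P(D|T2)·P(T2) + P(D|T3)·P(T3) + P(D|T4)·P(T4)
      = 0.24·0.132 + 0.2·0.449 + 0.09·0.107 + 0.19·0.312
      = 0.03168 + 0.0898 + 0.00963 + 0.05928 = 0.19039

0.1904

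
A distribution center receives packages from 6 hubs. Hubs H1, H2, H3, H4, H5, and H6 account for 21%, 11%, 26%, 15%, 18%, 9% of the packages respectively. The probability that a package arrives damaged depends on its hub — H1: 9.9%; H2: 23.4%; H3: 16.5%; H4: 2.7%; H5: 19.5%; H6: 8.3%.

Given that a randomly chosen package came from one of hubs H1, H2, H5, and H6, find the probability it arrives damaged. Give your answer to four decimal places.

0.1510

Let S = {H1, H2, H5, H6}.
P(S) = 0.21 + 0.11 + 0.18 + 0.09 = 0.59.
P(D ∩ S) = 0.099·0.21 + 0.234·0.11 + 0.195·0.18 + 0.083·0.09 = 0.02079 + 0.02574 + 0.0351 + 0.00747 = 0.0891.
P(D | S) = 0.0891 / 0.59 = 0.151017…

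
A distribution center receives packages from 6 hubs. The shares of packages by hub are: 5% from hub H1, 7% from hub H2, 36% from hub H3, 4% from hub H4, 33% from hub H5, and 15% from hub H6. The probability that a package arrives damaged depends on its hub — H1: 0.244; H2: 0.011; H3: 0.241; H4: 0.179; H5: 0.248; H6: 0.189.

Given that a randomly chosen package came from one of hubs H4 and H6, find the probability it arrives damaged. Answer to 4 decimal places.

0.1869

Let S = {H4, H6}.
P(S) = 0.04 + 0.15 = 0.19.
P(D ∩ S) = 0.179·0.04 + 0.189·0.15 = 0.00716 + 0.02835 = 0.03551.
P(D | S) = 0.03551 / 0.19 = 0.186895…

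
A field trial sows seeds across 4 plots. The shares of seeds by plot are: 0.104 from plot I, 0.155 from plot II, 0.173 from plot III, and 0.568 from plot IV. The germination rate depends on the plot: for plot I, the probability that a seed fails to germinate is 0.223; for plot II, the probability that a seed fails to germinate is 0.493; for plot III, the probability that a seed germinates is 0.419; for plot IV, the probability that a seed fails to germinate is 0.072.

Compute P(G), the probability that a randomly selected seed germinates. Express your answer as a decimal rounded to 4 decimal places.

P(G|I) = 1 − 0.223 = 0.777.
P(G|II) = 1 − 0.493 = 0.507.
P(G|IV) = 1 − 0.072 = 0.928.
P(G) = P(G|I)·P(I) + P(G|II)·P(II) + P(G|III)·P(III) + P(G|IV)·P(IV)
      = 0.777·0.104 + 0.507·0.155 + 0.419·0.173 + 0.928·0.568
      = 0.080808 + 0.078585 + 0.072487 + 0.527104 = 0.758984

P(G) ≈ 0.7590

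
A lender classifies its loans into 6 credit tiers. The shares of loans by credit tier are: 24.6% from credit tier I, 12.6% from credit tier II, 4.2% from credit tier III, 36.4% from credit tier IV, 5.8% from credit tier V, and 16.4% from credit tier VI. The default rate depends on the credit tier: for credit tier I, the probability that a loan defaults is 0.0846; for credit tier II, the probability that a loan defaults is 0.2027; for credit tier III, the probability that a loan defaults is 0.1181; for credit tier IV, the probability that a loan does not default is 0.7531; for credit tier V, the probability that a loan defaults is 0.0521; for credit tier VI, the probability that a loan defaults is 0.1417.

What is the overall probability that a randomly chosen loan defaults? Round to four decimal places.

P(D|IV) = 1 − 0.7531 = 0.2469.
Using total probability over the partition,
P(D) = P(D|I)·P(I) + P(D|II)·P(II) + P(D|III)·P(III) + P(D|IV)·P(IV) + P(D|V)·P(V) + P(D|VI)·P(VI)
      = 0.0846·0.246 + 0.2027·0.126 + 0.1181·0.042 + 0.2469·0.364 + 0.0521·0.058 + 0.1417·0.164
      = 0.0208116 + 0.0255402 + 0.0049602 + 0.0898716 + 0.0030218 + 0.0232388 = 0.1674442

0.1674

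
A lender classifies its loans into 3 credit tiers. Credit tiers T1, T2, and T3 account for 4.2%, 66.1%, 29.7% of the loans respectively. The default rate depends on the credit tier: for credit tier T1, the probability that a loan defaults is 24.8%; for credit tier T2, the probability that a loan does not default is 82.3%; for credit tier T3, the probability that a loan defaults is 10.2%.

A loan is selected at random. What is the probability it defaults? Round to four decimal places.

0.1577

P(D|T2) = 1 − 0.823 = 0.177.
Summing over the partition,
P(D) = P(D|T1)·P(T1) + P(D|T2)·P(T2) + P(D|T3)·P(T3)
      = 0.248·0.042 + 0.177·0.661 + 0.102·0.297
      = 0.010416 + 0.116997 + 0.030294 = 0.157707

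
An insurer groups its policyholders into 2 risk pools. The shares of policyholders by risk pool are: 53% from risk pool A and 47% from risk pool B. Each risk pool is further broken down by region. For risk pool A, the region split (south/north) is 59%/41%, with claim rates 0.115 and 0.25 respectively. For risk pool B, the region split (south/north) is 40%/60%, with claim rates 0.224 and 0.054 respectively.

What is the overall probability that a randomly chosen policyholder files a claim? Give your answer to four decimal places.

P(C) ≈ 0.1476

P(C|A) = 0.59·0.115 + 0.41·0.25 = 0.06785 + 0.1025 = 0.17035
P(C|B) = 0.4·0.224 + 0.6·0.054 = 0.0896 + 0.0324 = 0.122
Then overall,
P(C) = 0.53·0.17035 + 0.47·0.122
      = 0.0902855 + 0.05734 = 0.1476255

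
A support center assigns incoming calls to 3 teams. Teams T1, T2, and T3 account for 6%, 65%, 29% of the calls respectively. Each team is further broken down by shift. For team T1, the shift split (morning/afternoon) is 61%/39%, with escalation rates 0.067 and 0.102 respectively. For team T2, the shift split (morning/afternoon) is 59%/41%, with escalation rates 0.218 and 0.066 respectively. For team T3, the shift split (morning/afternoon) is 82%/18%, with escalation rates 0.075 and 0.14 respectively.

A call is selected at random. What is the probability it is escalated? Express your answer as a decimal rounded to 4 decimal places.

P(E|T1) = 0.61·0.067 + 0.39·0.102 = 0.04087 + 0.03978 = 0.08065
P(E|T2) = 0.59·0.218 + 0.41·0.066 = 0.12862 + 0.02706 = 0.15568
P(E|T3) = 0.82·0.075 + 0.18·0.14 = 0.0615 + 0.0252 = 0.0867
Then overall,
P(E) = 0.06·0.08065 + 0.65·0.15568 + 0.29·0.0867
      = 0.004839 + 0.101192 + 0.025143 = 0.131174

P(E) ≈ 0.1312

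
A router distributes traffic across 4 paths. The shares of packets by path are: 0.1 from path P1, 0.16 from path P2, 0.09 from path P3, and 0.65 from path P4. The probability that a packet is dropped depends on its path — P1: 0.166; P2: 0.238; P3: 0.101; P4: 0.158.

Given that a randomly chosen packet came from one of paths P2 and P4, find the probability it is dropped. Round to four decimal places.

Let S = {P2, P4}.
P(S) = 0.16 + 0.65 = 0.81.
P(L ∩ S) = 0.238·0.16 + 0.158·0.65 = 0.03808 + 0.1027 = 0.14078.
P(L | S) = 0.14078 / 0.81 = 0.173802…

0.1738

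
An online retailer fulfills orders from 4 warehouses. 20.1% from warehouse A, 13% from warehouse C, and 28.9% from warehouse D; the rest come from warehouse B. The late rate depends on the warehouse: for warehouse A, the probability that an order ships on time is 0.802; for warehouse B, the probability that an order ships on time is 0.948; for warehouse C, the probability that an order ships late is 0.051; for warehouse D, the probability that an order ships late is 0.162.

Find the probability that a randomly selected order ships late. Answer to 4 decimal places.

P(B) = 1 − (0.201 + 0.13 + 0.289) = 0.38.
P(L|A) = 1 − 0.802 = 0.198.
P(L|B) = 1 − 0.948 = 0.052.
P(L) = P(L|A)·P(A) + P(L|B)·P(B) + P(L|C)·P(C) + P(L|D)·P(D)
      = 0.198·0.201 + 0.052·0.38 + 0.051·0.13 + 0.162·0.289
      = 0.039798 + 0.01976 + 0.00663 + 0.046818 = 0.113006

P(L) ≈ 0.1130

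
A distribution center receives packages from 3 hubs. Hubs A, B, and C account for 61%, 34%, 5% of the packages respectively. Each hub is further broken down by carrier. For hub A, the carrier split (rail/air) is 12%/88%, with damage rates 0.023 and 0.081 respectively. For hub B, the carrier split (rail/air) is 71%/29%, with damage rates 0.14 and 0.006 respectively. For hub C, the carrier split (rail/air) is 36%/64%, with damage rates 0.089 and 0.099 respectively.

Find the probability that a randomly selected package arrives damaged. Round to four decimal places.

P(D|A) = 0.12·0.023 + 0.88·0.081 = 0.00276 + 0.07128 = 0.07404
P(D|B) = 0.71·0.14 + 0.29·0.006 = 0.0994 + 0.00174 = 0.10114
P(D|C) = 0.36·0.089 + 0.64·0.099 = 0.03204 + 0.06336 = 0.0954
Then overall,
P(D) = 0.61·0.07404 + 0.34·0.10114 + 0.05·0.0954
      = 0.0451644 + 0.0343876 + 0.00477 = 0.084322

0.0843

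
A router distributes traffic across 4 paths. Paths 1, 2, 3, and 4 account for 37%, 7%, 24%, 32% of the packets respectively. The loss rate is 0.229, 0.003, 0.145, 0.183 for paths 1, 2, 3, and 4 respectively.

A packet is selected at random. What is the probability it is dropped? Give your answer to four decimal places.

0.1783

Using total probability over the partition,
P(L) = P(L|1)·P(1) + P(L|2)·P(2) + P(L|3)·P(3) + P(L|4)·P(4)
      = 0.229·0.37 + 0.003·0.07 + 0.145·0.24 + 0.183·0.32
      = 0.08473 + 0.00021 + 0.0348 + 0.05856 = 0.1783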